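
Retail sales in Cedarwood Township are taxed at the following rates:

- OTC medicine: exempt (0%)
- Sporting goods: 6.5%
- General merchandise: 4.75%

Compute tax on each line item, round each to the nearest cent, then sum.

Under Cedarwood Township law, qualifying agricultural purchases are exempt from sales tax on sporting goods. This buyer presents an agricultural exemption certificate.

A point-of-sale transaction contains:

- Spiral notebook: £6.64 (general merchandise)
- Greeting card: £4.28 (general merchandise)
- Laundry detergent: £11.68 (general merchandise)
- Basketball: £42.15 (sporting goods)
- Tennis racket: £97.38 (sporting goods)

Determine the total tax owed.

£1.07

Spiral notebook £6.64: general merchandise → 4.75% → £0.32
Greeting card £4.28: general merchandise → 4.75% → £0.20
Laundry detergent £11.68: general merchandise → 4.75% → £0.55
Basketball £42.15: sporting goods, buyer-exempt → 0% → £0.00
Tennis racket £97.38: sporting goods, buyer-exempt → 0% → £0.00
Total tax = £0.32 + £0.20 + £0.55 = £1.07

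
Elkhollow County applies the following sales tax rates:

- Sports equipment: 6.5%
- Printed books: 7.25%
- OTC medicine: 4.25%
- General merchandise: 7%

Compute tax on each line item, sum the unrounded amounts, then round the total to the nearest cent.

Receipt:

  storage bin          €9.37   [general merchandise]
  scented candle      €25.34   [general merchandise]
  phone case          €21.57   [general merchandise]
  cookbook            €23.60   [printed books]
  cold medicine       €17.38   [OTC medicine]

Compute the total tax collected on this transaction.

Storage bin €9.37: general merchandise → 7% → €0.6559
Scented candle €25.34: general merchandise → 7% → €1.7738
Phone case €21.57: general merchandise → 7% → €1.5099
Cookbook €23.60: printed books → 7.25% → €1.711
Cold medicine €17.38: OTC medicine → 4.25% → €0.73865
Unrounded tax sum = €6.38925 → €6.39

€6.39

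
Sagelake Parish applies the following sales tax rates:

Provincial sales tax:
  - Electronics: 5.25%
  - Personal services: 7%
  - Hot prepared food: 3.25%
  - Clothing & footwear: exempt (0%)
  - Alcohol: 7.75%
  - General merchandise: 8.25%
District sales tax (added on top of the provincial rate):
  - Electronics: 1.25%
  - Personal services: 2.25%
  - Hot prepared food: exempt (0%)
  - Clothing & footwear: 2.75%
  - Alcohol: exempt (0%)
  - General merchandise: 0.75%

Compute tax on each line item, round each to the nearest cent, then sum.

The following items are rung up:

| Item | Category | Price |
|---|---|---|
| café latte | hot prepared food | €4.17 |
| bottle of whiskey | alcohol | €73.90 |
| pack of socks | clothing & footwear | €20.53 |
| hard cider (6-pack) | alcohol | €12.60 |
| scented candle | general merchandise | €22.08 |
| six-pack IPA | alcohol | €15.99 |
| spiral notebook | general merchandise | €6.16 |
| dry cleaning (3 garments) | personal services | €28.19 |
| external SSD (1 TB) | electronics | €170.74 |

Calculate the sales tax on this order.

Café latte €4.17: hot prepared food → 3.25% + 0% district = 3.25% → €0.14
Bottle of whiskey €73.90: alcohol → 7.75% + 0% district = 7.75% → €5.73
Pack of socks €20.53: clothing & footwear → 0% + 2.75% district = 2.75% → €0.56
Hard cider (6-pack) €12.60: alcohol → 7.75% + 0% district = 7.75% → €0.98
Scented candle €22.08: general merchandise → 8.25% + 0.75% district = 9% → €1.99
Six-pack IPA €15.99: alcohol → 7.75% + 0% district = 7.75% → €1.24
Spiral notebook €6.16: general merchandise → 8.25% + 0.75% district = 9% → €0.55
Dry cleaning (3 garments) €28.19: personal services → 7% + 2.25% district = 9.25% → €2.61
External SSD (1 TB) €170.74: electronics → 5.25% + 1.25% district = 6.5% → €11.10
Total tax = €0.14 + €5.73 + €0.56 + €0.98 + €1.99 + €1.24 + €0.55 + €2.61 + €11.10 = €24.90

€24.90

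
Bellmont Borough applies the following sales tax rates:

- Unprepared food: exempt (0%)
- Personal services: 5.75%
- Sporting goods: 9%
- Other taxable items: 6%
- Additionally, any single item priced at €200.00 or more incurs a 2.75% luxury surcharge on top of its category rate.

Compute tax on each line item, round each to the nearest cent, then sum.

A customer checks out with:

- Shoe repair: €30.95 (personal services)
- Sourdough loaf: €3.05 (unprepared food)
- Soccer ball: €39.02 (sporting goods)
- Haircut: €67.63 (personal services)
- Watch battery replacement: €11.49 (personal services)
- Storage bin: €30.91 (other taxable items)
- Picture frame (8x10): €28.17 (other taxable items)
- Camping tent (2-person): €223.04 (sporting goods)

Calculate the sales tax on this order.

€39.59

Shoe repair €30.95: personal services → 5.75% → €1.78
Sourdough loaf €3.05: unprepared food → 0% → €0.00
Soccer ball €39.02: sporting goods → 9% → €3.51
Haircut €67.63: personal services → 5.75% → €3.89
Watch battery replacement €11.49: personal services → 5.75% → €0.66
Storage bin €30.91: other taxable items → 6% → €1.85
Picture frame (8x10) €28.17: other taxable items → 6% → €1.69
Camping tent (2-person) €223.04: sporting goods → 9% + 2.75% surcharge = 11.75% → €26.21
Total tax = €1.78 + €3.51 + €3.89 + €0.66 + €1.85 + €1.69 + €26.21 = €39.59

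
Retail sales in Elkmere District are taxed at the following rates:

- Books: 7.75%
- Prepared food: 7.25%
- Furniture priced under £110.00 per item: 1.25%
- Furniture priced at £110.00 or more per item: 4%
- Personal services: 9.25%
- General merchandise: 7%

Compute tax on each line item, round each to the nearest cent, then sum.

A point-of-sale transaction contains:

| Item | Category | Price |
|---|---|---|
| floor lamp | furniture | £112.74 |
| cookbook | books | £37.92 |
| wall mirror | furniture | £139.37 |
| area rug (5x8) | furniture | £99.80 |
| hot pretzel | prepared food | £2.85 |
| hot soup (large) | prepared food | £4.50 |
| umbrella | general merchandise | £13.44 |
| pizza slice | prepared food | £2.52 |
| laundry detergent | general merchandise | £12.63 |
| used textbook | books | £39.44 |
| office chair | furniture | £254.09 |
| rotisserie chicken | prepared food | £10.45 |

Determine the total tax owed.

£30.79

Floor lamp £112.74: furniture, £110.00 or more → 4% → £4.51
Cookbook £37.92: books → 7.75% → £2.94
Wall mirror £139.37: furniture, £110.00 or more → 4% → £5.57
Area rug (5x8) £99.80: furniture, under £110.00 → 1.25% → £1.25
Hot pretzel £2.85: prepared food → 7.25% → £0.21
Hot soup (large) £4.50: prepared food → 7.25% → £0.33
Umbrella £13.44: general merchandise → 7% → £0.94
Pizza slice £2.52: prepared food → 7.25% → £0.18
Laundry detergent £12.63: general merchandise → 7% → £0.88
Used textbook £39.44: books → 7.75% → £3.06
Office chair £254.09: furniture, £110.00 or more → 4% → £10.16
Rotisserie chicken £10.45: prepared food → 7.25% → £0.76
Total tax = £4.51 + £2.94 + £5.57 + £1.25 + £0.21 + £0.33 + £0.94 + £0.18 + £0.88 + £3.06 + £10.16 + £0.76 = £30.79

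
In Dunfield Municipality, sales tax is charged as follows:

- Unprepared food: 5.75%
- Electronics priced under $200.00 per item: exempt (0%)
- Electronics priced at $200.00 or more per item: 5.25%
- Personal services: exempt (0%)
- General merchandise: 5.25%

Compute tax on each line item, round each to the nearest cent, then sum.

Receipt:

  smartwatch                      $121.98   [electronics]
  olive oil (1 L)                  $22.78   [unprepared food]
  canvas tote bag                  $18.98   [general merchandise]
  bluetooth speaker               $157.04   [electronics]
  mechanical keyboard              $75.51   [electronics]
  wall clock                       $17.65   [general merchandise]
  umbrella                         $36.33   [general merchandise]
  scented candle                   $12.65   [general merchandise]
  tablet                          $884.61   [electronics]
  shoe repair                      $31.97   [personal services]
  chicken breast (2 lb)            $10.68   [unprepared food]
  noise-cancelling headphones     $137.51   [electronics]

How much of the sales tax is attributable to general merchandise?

Canvas tote bag $18.98: general merchandise → 5.25% → $1.00
Wall clock $17.65: general merchandise → 5.25% → $0.93
Umbrella $36.33: general merchandise → 5.25% → $1.91
Scented candle $12.65: general merchandise → 5.25% → $0.66
Tax on general merchandise = $1.00 + $0.93 + $1.91 + $0.66 = $4.50

$4.50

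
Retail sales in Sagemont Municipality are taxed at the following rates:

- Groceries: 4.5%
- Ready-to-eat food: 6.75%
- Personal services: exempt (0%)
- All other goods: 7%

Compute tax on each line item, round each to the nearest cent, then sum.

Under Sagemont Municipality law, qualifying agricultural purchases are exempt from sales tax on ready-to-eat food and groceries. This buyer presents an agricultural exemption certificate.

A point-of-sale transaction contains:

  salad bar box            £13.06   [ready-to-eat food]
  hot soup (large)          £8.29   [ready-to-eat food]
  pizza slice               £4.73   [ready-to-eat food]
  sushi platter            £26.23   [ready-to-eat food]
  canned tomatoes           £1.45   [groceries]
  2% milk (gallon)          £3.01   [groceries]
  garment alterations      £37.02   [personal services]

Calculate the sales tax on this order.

£0.00

Salad bar box £13.06: ready-to-eat food, buyer-exempt → 0% → £0.00
Hot soup (large) £8.29: ready-to-eat food, buyer-exempt → 0% → £0.00
Pizza slice £4.73: ready-to-eat food, buyer-exempt → 0% → £0.00
Sushi platter £26.23: ready-to-eat food, buyer-exempt → 0% → £0.00
Canned tomatoes £1.45: groceries, buyer-exempt → 0% → £0.00
2% milk (gallon) £3.01: groceries, buyer-exempt → 0% → £0.00
Garment alterations £37.02: personal services → 0% → £0.00
Total tax = £0.00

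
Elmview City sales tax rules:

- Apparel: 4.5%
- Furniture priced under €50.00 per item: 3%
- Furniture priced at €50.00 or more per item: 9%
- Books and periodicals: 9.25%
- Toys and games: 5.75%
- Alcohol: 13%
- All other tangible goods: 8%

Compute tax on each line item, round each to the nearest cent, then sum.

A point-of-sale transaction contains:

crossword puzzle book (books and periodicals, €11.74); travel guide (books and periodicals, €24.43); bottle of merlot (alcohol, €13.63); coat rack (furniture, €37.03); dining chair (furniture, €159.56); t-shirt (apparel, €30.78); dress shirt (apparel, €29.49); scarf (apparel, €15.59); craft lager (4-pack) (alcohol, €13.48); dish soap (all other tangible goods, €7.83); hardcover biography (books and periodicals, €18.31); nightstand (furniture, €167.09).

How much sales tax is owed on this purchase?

€43.12

Crossword puzzle book €11.74: books and periodicals → 9.25% → €1.09
Travel guide €24.43: books and periodicals → 9.25% → €2.26
Bottle of merlot €13.63: alcohol → 13% → €1.77
Coat rack €37.03: furniture, under €50.00 → 3% → €1.11
Dining chair €159.56: furniture, €50.00 or more → 9% → €14.36
T-shirt €30.78: apparel → 4.5% → €1.39
Dress shirt €29.49: apparel → 4.5% → €1.33
Scarf €15.59: apparel → 4.5% → €0.70
Craft lager (4-pack) €13.48: alcohol → 13% → €1.75
Dish soap €7.83: all other tangible goods → 8% → €0.63
Hardcover biography €18.31: books and periodicals → 9.25% → €1.69
Nightstand €167.09: furniture, €50.00 or more → 9% → €15.04
Total tax = €1.09 + €2.26 + €1.77 + €1.11 + €14.36 + €1.39 + €1.33 + €0.70 + €1.75 + €0.63 + €1.69 + €15.04 = €43.12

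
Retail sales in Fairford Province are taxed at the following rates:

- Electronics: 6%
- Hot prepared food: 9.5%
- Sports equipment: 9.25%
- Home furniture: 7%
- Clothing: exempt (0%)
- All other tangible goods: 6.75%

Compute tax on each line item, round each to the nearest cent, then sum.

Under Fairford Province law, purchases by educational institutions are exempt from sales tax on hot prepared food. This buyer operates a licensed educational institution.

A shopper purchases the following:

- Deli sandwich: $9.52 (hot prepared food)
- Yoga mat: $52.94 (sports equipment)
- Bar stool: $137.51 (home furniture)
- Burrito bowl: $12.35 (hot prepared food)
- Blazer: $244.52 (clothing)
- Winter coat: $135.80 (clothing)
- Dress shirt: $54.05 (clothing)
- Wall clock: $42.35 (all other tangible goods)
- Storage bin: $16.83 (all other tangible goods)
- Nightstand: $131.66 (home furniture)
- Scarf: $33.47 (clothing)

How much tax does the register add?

$27.75

Deli sandwich $9.52: hot prepared food, buyer-exempt → 0% → $0.00
Yoga mat $52.94: sports equipment → 9.25% → $4.90
Bar stool $137.51: home furniture → 7% → $9.63
Burrito bowl $12.35: hot prepared food, buyer-exempt → 0% → $0.00
Blazer $244.52: clothing → 0% → $0.00
Winter coat $135.80: clothing → 0% → $0.00
Dress shirt $54.05: clothing → 0% → $0.00
Wall clock $42.35: all other tangible goods → 6.75% → $2.86
Storage bin $16.83: all other tangible goods → 6.75% → $1.14
Nightstand $131.66: home furniture → 7% → $9.22
Scarf $33.47: clothing → 0% → $0.00
Total tax = $4.90 + $9.63 + $2.86 + $1.14 + $9.22 = $27.75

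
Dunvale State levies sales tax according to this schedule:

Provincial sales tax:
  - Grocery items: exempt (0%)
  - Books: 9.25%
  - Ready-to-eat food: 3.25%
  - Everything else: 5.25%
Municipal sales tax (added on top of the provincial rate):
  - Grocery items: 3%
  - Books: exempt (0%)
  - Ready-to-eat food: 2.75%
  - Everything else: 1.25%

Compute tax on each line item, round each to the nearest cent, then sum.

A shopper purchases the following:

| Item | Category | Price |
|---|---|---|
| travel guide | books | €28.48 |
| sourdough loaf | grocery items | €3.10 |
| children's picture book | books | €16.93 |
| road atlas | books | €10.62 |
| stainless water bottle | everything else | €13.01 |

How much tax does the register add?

Travel guide €28.48: books → 9.25% + 0% municipal = 9.25% → €2.63
Sourdough loaf €3.10: grocery items → 0% + 3% municipal = 3% → €0.09
Children's picture book €16.93: books → 9.25% + 0% municipal = 9.25% → €1.57
Road atlas €10.62: books → 9.25% + 0% municipal = 9.25% → €0.98
Stainless water bottle €13.01: everything else → 5.25% + 1.25% municipal = 6.5% → €0.85
Total tax = €2.63 + €0.09 + €1.57 + €0.98 + €0.85 = €6.12

€6.12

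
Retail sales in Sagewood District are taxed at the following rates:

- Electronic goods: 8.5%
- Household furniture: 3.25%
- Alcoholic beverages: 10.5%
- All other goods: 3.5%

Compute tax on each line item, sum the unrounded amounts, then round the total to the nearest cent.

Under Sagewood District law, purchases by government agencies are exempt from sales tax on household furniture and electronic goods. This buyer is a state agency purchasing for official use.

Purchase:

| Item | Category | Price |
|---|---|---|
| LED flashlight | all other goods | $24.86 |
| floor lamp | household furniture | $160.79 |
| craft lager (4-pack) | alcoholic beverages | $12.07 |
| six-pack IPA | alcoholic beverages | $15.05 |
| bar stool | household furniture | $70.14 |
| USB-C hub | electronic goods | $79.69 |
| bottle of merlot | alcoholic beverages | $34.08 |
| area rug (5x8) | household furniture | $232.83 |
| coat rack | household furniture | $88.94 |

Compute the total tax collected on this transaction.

$7.30

LED flashlight $24.86: all other goods → 3.5% → $0.8701
Floor lamp $160.79: household furniture, buyer-exempt → 0% → $0.00
Craft lager (4-pack) $12.07: alcoholic beverages → 10.5% → $1.26735
Six-pack IPA $15.05: alcoholic beverages → 10.5% → $1.58025
Bar stool $70.14: household furniture, buyer-exempt → 0% → $0.00
USB-C hub $79.69: electronic goods, buyer-exempt → 0% → $0.00
Bottle of merlot $34.08: alcoholic beverages → 10.5% → $3.5784
Area rug (5x8) $232.83: household furniture, buyer-exempt → 0% → $0.00
Coat rack $88.94: household furniture, buyer-exempt → 0% → $0.00
Unrounded tax sum = $7.2961 → $7.30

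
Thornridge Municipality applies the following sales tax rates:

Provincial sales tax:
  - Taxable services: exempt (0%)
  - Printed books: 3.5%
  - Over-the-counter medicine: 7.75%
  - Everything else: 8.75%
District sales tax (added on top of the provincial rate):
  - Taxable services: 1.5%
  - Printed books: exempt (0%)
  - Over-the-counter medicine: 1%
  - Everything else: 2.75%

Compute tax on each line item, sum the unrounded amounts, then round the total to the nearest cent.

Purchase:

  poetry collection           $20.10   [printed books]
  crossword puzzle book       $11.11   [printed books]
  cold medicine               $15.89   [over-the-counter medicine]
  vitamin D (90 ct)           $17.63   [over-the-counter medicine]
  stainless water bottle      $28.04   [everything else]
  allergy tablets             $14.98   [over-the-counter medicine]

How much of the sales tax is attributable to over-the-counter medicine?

Cold medicine $15.89: over-the-counter medicine → 7.75% + 1% district = 8.75% → $1.390375
Vitamin D (90 ct) $17.63: over-the-counter medicine → 7.75% + 1% district = 8.75% → $1.542625
Allergy tablets $14.98: over-the-counter medicine → 7.75% + 1% district = 8.75% → $1.31075
Tax on over-the-counter medicine: unrounded sum = $4.24375 → $4.24

$4.24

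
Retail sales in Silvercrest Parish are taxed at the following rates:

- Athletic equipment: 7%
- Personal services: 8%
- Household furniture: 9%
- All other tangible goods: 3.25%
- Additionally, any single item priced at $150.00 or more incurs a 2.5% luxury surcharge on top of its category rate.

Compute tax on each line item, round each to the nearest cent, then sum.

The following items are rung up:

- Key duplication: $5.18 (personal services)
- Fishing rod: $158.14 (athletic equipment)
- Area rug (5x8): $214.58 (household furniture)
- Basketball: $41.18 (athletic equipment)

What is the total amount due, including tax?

Key duplication $5.18: personal services → 8% → $0.41
Fishing rod $158.14: athletic equipment → 7% + 2.5% surcharge = 9.5% → $15.02
Area rug (5x8) $214.58: household furniture → 9% + 2.5% surcharge = 11.5% → $24.68
Basketball $41.18: athletic equipment → 7% → $2.88
Subtotal = $419.08; tax = $42.99; total due = $462.07

$462.07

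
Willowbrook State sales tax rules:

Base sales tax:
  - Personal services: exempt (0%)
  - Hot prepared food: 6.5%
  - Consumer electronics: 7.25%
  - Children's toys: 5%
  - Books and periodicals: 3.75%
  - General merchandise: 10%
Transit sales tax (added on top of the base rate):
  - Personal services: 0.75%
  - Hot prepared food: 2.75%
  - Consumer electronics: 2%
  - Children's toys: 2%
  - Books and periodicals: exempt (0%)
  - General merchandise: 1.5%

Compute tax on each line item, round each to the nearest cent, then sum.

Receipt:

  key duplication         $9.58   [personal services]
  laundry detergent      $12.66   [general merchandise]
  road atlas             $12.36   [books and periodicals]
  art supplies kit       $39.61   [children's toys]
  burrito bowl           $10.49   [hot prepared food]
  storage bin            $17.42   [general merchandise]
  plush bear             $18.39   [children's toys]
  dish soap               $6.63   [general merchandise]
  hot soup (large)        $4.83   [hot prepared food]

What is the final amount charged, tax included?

Key duplication $9.58: personal services → 0% + 0.75% transit = 0.75% → $0.07
Laundry detergent $12.66: general merchandise → 10% + 1.5% transit = 11.5% → $1.46
Road atlas $12.36: books and periodicals → 3.75% + 0% transit = 3.75% → $0.46
Art supplies kit $39.61: children's toys → 5% + 2% transit = 7% → $2.77
Burrito bowl $10.49: hot prepared food → 6.5% + 2.75% transit = 9.25% → $0.97
Storage bin $17.42: general merchandise → 10% + 1.5% transit = 11.5% → $2.00
Plush bear $18.39: children's toys → 5% + 2% transit = 7% → $1.29
Dish soap $6.63: general merchandise → 10% + 1.5% transit = 11.5% → $0.76
Hot soup (large) $4.83: hot prepared food → 6.5% + 2.75% transit = 9.25% → $0.45
Subtotal = $131.97; tax = $10.23; total due = $142.20

$142.20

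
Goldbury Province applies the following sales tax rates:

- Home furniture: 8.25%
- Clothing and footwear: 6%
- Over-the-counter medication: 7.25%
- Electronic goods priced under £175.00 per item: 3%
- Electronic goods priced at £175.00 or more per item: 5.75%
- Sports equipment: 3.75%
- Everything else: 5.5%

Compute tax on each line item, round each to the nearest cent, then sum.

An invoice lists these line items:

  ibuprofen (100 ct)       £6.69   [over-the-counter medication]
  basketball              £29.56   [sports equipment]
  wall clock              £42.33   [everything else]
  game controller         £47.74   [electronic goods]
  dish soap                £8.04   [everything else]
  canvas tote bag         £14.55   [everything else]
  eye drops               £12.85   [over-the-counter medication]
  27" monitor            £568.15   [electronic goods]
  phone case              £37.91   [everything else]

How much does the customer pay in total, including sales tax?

£810.11

Ibuprofen (100 ct) £6.69: over-the-counter medication → 7.25% → £0.49
Basketball £29.56: sports equipment → 3.75% → £1.11
Wall clock £42.33: everything else → 5.5% → £2.33
Game controller £47.74: electronic goods, under £175.00 → 3% → £1.43
Dish soap £8.04: everything else → 5.5% → £0.44
Canvas tote bag £14.55: everything else → 5.5% → £0.80
Eye drops £12.85: over-the-counter medication → 7.25% → £0.93
27" monitor £568.15: electronic goods, £175.00 or more → 5.75% → £32.67
Phone case £37.91: everything else → 5.5% → £2.09
Subtotal = £767.82; tax = £42.29; total due = £810.11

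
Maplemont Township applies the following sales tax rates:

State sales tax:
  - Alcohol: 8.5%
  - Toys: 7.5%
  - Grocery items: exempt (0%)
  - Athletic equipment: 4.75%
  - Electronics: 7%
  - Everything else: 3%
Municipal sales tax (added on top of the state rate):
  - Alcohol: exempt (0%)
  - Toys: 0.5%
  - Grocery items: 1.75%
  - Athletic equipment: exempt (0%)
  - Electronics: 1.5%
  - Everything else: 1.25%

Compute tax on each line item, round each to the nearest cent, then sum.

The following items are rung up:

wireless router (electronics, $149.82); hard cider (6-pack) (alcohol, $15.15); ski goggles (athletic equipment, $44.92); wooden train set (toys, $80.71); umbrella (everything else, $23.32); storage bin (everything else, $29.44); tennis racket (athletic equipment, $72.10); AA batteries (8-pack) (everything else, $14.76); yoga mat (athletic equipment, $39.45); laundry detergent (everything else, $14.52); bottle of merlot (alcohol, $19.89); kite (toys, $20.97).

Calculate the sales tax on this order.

$34.76

Wireless router $149.82: electronics → 7% + 1.5% municipal = 8.5% → $12.73
Hard cider (6-pack) $15.15: alcohol → 8.5% + 0% municipal = 8.5% → $1.29
Ski goggles $44.92: athletic equipment → 4.75% + 0% municipal = 4.75% → $2.13
Wooden train set $80.71: toys → 7.5% + 0.5% municipal = 8% → $6.46
Umbrella $23.32: everything else → 3% + 1.25% municipal = 4.25% → $0.99
Storage bin $29.44: everything else → 3% + 1.25% municipal = 4.25% → $1.25
Tennis racket $72.10: athletic equipment → 4.75% + 0% municipal = 4.75% → $3.42
AA batteries (8-pack) $14.76: everything else → 3% + 1.25% municipal = 4.25% → $0.63
Yoga mat $39.45: athletic equipment → 4.75% + 0% municipal = 4.75% → $1.87
Laundry detergent $14.52: everything else → 3% + 1.25% municipal = 4.25% → $0.62
Bottle of merlot $19.89: alcohol → 8.5% + 0% municipal = 8.5% → $1.69
Kite $20.97: toys → 7.5% + 0.5% municipal = 8% → $1.68
Total tax = $12.73 + $1.29 + $2.13 + $6.46 + $0.99 + $1.25 + $3.42 + $0.63 + $1.87 + $0.62 + $1.69 + $1.68 = $34.76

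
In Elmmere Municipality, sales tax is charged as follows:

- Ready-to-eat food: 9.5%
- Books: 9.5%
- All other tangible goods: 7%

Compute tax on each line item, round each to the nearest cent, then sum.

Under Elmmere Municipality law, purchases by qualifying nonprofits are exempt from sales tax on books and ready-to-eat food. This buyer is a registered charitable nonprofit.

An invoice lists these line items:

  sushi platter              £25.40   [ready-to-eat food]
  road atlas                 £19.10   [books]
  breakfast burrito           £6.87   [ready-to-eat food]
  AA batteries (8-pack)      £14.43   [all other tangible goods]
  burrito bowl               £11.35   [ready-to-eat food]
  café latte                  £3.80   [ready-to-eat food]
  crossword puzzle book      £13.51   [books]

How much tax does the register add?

Sushi platter £25.40: ready-to-eat food, buyer-exempt → 0% → £0.00
Road atlas £19.10: books, buyer-exempt → 0% → £0.00
Breakfast burrito £6.87: ready-to-eat food, buyer-exempt → 0% → £0.00
AA batteries (8-pack) £14.43: all other tangible goods → 7% → £1.01
Burrito bowl £11.35: ready-to-eat food, buyer-exempt → 0% → £0.00
Café latte £3.80: ready-to-eat food, buyer-exempt → 0% → £0.00
Crossword puzzle book £13.51: books, buyer-exempt → 0% → £0.00
Total tax = £1.01

£1.01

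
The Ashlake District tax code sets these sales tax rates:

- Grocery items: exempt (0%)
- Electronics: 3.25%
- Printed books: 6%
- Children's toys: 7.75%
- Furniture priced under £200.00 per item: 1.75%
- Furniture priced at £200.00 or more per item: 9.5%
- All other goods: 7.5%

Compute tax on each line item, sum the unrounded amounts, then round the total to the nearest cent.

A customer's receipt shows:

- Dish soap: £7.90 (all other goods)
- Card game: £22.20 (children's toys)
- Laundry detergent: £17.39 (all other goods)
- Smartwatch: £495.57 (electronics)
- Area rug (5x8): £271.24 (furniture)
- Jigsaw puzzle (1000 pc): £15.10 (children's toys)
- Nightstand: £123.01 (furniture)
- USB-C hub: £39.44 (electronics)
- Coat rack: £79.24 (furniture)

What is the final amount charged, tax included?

Dish soap £7.90: all other goods → 7.5% → £0.5925
Card game £22.20: children's toys → 7.75% → £1.7205
Laundry detergent £17.39: all other goods → 7.5% → £1.30425
Smartwatch £495.57: electronics → 3.25% → £16.106025
Area rug (5x8) £271.24: furniture, £200.00 or more → 9.5% → £25.7678
Jigsaw puzzle (1000 pc) £15.10: children's toys → 7.75% → £1.17025
Nightstand £123.01: furniture, under £200.00 → 1.75% → £2.152675
USB-C hub £39.44: electronics → 3.25% → £1.2818
Coat rack £79.24: furniture, under £200.00 → 1.75% → £1.3867
Subtotal = £1071.09; unrounded tax = £51.4825 → £51.48; total due = £1122.57

£1122.57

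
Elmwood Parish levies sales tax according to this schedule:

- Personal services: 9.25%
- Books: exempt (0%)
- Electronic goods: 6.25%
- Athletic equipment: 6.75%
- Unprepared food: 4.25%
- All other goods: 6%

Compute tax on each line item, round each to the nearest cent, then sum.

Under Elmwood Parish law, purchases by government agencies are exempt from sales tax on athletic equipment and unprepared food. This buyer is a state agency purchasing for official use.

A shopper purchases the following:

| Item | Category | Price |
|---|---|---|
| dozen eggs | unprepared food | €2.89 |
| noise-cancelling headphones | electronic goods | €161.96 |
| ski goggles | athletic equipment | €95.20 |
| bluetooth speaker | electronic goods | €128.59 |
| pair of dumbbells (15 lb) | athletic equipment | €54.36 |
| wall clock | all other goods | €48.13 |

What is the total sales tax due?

Dozen eggs €2.89: unprepared food, buyer-exempt → 0% → €0.00
Noise-cancelling headphones €161.96: electronic goods → 6.25% → €10.12
Ski goggles €95.20: athletic equipment, buyer-exempt → 0% → €0.00
Bluetooth speaker €128.59: electronic goods → 6.25% → €8.04
Pair of dumbbells (15 lb) €54.36: athletic equipment, buyer-exempt → 0% → €0.00
Wall clock €48.13: all other goods → 6% → €2.89
Total tax = €10.12 + €8.04 + €2.89 = €21.05

€21.05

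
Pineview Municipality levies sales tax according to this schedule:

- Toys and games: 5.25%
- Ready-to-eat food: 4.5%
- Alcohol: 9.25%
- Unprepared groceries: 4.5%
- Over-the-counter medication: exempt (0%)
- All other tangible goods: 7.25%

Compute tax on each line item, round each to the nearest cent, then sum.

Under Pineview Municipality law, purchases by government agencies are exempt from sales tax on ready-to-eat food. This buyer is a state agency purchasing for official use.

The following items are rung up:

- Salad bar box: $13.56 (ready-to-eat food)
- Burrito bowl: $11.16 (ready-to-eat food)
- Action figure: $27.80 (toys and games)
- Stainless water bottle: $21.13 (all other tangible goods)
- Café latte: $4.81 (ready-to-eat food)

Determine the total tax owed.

Salad bar box $13.56: ready-to-eat food, buyer-exempt → 0% → $0.00
Burrito bowl $11.16: ready-to-eat food, buyer-exempt → 0% → $0.00
Action figure $27.80: toys and games → 5.25% → $1.46
Stainless water bottle $21.13: all other tangible goods → 7.25% → $1.53
Café latte $4.81: ready-to-eat food, buyer-exempt → 0% → $0.00
Total tax = $1.46 + $1.53 = $2.99

$2.99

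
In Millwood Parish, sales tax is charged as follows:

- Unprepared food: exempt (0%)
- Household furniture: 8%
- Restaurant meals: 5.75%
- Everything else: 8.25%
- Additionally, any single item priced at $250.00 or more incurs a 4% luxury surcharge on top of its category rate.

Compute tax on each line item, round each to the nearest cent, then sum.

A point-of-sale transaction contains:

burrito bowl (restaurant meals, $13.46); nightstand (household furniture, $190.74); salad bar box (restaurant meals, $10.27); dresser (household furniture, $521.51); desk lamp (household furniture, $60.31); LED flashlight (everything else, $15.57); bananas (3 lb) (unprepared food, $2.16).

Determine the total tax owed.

Burrito bowl $13.46: restaurant meals → 5.75% → $0.77
Nightstand $190.74: household furniture → 8% → $15.26
Salad bar box $10.27: restaurant meals → 5.75% → $0.59
Dresser $521.51: household furniture → 8% + 4% surcharge = 12% → $62.58
Desk lamp $60.31: household furniture → 8% → $4.82
LED flashlight $15.57: everything else → 8.25% → $1.28
Bananas (3 lb) $2.16: unprepared food → 0% → $0.00
Total tax = $0.77 + $15.26 + $0.59 + $62.58 + $4.82 + $1.28 = $85.30

$85.30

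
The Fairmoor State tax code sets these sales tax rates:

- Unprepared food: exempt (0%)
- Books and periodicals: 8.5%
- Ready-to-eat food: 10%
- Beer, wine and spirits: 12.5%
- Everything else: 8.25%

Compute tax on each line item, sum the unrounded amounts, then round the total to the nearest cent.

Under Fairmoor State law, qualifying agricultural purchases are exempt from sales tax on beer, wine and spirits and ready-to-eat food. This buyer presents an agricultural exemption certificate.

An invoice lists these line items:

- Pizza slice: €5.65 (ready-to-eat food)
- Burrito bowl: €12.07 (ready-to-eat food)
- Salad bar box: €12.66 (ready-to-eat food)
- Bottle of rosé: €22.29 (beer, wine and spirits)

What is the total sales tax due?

Pizza slice €5.65: ready-to-eat food, buyer-exempt → 0% → €0.00
Burrito bowl €12.07: ready-to-eat food, buyer-exempt → 0% → €0.00
Salad bar box €12.66: ready-to-eat food, buyer-exempt → 0% → €0.00
Bottle of rosé €22.29: beer, wine and spirits, buyer-exempt → 0% → €0.00
Unrounded tax sum = €0.00 → €0.00

€0.00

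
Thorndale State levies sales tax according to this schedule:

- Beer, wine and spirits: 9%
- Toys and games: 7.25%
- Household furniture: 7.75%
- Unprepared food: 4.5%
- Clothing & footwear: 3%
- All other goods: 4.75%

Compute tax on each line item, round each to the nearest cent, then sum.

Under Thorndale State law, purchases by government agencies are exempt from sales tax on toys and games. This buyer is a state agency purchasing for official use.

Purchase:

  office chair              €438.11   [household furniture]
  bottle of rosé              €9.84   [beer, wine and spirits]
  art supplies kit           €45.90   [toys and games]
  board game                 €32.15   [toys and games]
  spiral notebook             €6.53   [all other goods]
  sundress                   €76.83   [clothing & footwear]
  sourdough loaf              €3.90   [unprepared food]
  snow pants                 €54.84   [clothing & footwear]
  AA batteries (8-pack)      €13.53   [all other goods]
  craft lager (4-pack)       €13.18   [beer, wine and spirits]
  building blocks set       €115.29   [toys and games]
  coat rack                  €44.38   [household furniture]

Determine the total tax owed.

Office chair €438.11: household furniture → 7.75% → €33.95
Bottle of rosé €9.84: beer, wine and spirits → 9% → €0.89
Art supplies kit €45.90: toys and games, buyer-exempt → 0% → €0.00
Board game €32.15: toys and games, buyer-exempt → 0% → €0.00
Spiral notebook €6.53: all other goods → 4.75% → €0.31
Sundress €76.83: clothing & footwear → 3% → €2.30
Sourdough loaf €3.90: unprepared food → 4.5% → €0.18
Snow pants €54.84: clothing & footwear → 3% → €1.65
AA batteries (8-pack) €13.53: all other goods → 4.75% → €0.64
Craft lager (4-pack) €13.18: beer, wine and spirits → 9% → €1.19
Building blocks set €115.29: toys and games, buyer-exempt → 0% → €0.00
Coat rack €44.38: household furniture → 7.75% → €3.44
Total tax = €33.95 + €0.89 + €0.31 + €2.30 + €0.18 + €1.65 + €0.64 + €1.19 + €3.44 = €44.55

€44.55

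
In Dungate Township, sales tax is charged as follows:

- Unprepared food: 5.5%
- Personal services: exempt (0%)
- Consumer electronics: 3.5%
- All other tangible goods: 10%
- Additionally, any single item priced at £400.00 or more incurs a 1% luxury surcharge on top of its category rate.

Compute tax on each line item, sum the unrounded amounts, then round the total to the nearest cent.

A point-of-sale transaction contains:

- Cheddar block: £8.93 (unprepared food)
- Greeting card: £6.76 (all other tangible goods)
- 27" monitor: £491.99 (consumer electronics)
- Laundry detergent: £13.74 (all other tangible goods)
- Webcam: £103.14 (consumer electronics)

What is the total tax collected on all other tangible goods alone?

Greeting card £6.76: all other tangible goods → 10% → £0.676
Laundry detergent £13.74: all other tangible goods → 10% → £1.374
Tax on all other tangible goods: unrounded sum = £2.05 → £2.05

£2.05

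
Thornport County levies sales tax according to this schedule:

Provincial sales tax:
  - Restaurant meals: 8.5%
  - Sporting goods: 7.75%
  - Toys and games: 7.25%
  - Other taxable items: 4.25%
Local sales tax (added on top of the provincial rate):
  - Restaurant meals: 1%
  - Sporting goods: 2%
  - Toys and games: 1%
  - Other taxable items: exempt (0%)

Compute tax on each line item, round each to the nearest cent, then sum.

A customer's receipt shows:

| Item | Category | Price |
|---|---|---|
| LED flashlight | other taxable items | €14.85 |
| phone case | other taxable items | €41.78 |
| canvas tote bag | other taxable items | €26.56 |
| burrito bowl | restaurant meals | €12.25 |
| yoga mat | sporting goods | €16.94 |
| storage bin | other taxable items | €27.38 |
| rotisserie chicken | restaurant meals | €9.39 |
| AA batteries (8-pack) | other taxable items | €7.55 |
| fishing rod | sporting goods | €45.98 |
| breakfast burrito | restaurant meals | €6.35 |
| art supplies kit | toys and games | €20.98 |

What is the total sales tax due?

LED flashlight €14.85: other taxable items → 4.25% + 0% local = 4.25% → €0.63
Phone case €41.78: other taxable items → 4.25% + 0% local = 4.25% → €1.78
Canvas tote bag €26.56: other taxable items → 4.25% + 0% local = 4.25% → €1.13
Burrito bowl €12.25: restaurant meals → 8.5% + 1% local = 9.5% → €1.16
Yoga mat €16.94: sporting goods → 7.75% + 2% local = 9.75% → €1.65
Storage bin €27.38: other taxable items → 4.25% + 0% local = 4.25% → €1.16
Rotisserie chicken €9.39: restaurant meals → 8.5% + 1% local = 9.5% → €0.89
AA batteries (8-pack) €7.55: other taxable items → 4.25% + 0% local = 4.25% → €0.32
Fishing rod €45.98: sporting goods → 7.75% + 2% local = 9.75% → €4.48
Breakfast burrito €6.35: restaurant meals → 8.5% + 1% local = 9.5% → €0.60
Art supplies kit €20.98: toys and games → 7.25% + 1% local = 8.25% → €1.73
Total tax = €0.63 + €1.78 + €1.13 + €1.16 + €1.65 + €1.16 + €0.89 + €0.32 + €4.48 + €0.60 + €1.73 = €15.53

€15.53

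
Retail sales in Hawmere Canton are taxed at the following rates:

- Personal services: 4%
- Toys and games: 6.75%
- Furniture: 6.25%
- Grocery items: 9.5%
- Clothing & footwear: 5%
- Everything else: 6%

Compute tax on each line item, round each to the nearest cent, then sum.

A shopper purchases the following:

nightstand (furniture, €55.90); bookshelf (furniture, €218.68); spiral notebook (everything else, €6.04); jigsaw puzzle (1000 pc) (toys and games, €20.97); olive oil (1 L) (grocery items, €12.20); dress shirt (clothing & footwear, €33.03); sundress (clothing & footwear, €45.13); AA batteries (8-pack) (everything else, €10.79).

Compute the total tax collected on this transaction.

Nightstand €55.90: furniture → 6.25% → €3.49
Bookshelf €218.68: furniture → 6.25% → €13.67
Spiral notebook €6.04: everything else → 6% → €0.36
Jigsaw puzzle (1000 pc) €20.97: toys and games → 6.75% → €1.42
Olive oil (1 L) €12.20: grocery items → 9.5% → €1.16
Dress shirt €33.03: clothing & footwear → 5% → €1.65
Sundress €45.13: clothing & footwear → 5% → €2.26
AA batteries (8-pack) €10.79: everything else → 6% → €0.65
Total tax = €3.49 + €13.67 + €0.36 + €1.42 + €1.16 + €1.65 + €2.26 + €0.65 = €24.66

€24.66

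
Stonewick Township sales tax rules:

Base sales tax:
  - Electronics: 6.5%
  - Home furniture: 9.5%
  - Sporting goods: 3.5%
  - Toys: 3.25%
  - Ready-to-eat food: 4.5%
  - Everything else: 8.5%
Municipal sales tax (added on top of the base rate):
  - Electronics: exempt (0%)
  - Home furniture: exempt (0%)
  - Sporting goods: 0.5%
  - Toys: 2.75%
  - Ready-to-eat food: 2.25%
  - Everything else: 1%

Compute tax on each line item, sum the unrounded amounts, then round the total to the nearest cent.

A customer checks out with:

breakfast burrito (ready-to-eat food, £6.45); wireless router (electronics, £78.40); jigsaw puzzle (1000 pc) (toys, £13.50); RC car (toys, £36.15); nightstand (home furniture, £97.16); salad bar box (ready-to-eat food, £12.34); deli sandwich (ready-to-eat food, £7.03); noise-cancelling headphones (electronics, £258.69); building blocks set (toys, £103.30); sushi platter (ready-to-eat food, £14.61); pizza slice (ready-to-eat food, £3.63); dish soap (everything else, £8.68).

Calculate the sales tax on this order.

Breakfast burrito £6.45: ready-to-eat food → 4.5% + 2.25% municipal = 6.75% → £0.435375
Wireless router £78.40: electronics → 6.5% + 0% municipal = 6.5% → £5.096
Jigsaw puzzle (1000 pc) £13.50: toys → 3.25% + 2.75% municipal = 6% → £0.81
RC car £36.15: toys → 3.25% + 2.75% municipal = 6% → £2.169
Nightstand £97.16: home furniture → 9.5% + 0% municipal = 9.5% → £9.2302
Salad bar box £12.34: ready-to-eat food → 4.5% + 2.25% municipal = 6.75% → £0.83295
Deli sandwich £7.03: ready-to-eat food → 4.5% + 2.25% municipal = 6.75% → £0.474525
Noise-cancelling headphones £258.69: electronics → 6.5% + 0% municipal = 6.5% → £16.81485
Building blocks set £103.30: toys → 3.25% + 2.75% municipal = 6% → £6.198
Sushi platter £14.61: ready-to-eat food → 4.5% + 2.25% municipal = 6.75% → £0.986175
Pizza slice £3.63: ready-to-eat food → 4.5% + 2.25% municipal = 6.75% → £0.245025
Dish soap £8.68: everything else → 8.5% + 1% municipal = 9.5% → £0.8246
Unrounded tax sum = £44.1167 → £44.12

£44.12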